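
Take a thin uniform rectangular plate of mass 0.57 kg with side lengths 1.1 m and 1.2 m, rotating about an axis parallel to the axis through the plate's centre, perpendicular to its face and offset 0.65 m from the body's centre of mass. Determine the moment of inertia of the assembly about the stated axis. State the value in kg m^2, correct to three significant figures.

0.367

I_cm = (1/12)M(a²+b²) = (1/12)(0.57)[(1.1)² + (1.2)²] = 0.12587 kg m^2; centre at d = 0.65 m, so the parallel axis theorem gives I = 0.12587 + (0.57)(0.65)² = 0.3667 kg m^2.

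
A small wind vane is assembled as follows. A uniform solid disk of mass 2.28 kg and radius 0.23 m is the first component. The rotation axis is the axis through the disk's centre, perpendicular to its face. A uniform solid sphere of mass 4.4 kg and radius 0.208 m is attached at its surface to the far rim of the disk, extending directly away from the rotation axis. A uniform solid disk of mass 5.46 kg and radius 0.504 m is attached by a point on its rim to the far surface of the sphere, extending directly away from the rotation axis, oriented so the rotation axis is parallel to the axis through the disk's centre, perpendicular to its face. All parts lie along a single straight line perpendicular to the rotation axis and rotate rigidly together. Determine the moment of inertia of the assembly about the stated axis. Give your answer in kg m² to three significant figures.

8.89

Solid disk: I_cm = (1/2)MR² = (1/2)(2.28)(0.23)² = 0.060306 kg m²; axis through the centre, so I = 0.060306 kg m².
Solid sphere: I_cm = (2/5)MR² = (2/5)(4.4)(0.208)² = 0.076145 kg m²; centre at d = 0.23 + 0.208 = 0.438 m, so I = I_cm + Md² gives I = 0.076145 + (4.4)(0.438)² = 0.92026 kg m².
Solid disk: I_cm = (1/2)MR² = (1/2)(5.46)(0.504)² = 0.69346 kg m²; centre at d = 0.23 + 0.208 + 0.208 + 0.504 = 1.15 m, so I = I_cm + Md² gives I = 0.69346 + (5.46)(1.15)² = 7.9143 kg m².
Total I = 0.060306 + 0.92026 + 7.9143 = 8.8949 kg m².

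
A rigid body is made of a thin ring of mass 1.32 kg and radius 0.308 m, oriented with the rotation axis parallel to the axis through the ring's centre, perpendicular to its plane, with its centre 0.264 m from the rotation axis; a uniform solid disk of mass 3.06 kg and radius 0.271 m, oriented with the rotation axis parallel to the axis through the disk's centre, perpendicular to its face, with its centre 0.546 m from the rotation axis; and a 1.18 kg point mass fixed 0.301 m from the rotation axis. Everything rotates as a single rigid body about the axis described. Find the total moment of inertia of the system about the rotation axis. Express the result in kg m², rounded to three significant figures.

Thin ring: I_cm = MR² = (1.32)(0.308)² = 0.12522 kg m²; centre at d = 0.264 m, so I = I_cm + Md² gives I = 0.12522 + (1.32)(0.264)² = 0.21722 kg m².
Solid disk: I_cm = (1/2)MR² = (1/2)(3.06)(0.271)² = 0.11236 kg m²; centre at d = 0.546 m, so I = I_cm + Md² gives I = 0.11236 + (3.06)(0.546)² = 1.0246 kg m².
Point mass: I_cm = 0; centre at d = 0.301 m, so I = I_cm + Md² gives I = 0 + (1.18)(0.301)² = 0.10691 kg m².
Total I = 0.21722 + 1.0246 + 0.10691 = 1.3487 kg m².

1.35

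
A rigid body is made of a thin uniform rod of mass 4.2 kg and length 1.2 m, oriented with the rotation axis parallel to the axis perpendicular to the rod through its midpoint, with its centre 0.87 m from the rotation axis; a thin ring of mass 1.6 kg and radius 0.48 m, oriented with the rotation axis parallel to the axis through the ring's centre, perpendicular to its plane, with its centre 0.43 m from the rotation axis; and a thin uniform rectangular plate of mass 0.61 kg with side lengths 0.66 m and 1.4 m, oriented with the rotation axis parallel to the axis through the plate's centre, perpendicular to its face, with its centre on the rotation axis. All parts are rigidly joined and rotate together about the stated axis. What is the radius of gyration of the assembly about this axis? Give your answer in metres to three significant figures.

0.835

Thin rod: I_cm = (1/12)ML² = (1/12)(4.2)(1.2)² = 0.504 kg·m²; centre at d = 0.87 m, so the parallel axis theorem gives I = 0.504 + (4.2)(0.87)² = 3.683 kg·m².
Thin ring: I_cm = MR² = (1.6)(0.48)² = 0.36864 kg·m²; centre at d = 0.43 m, so the parallel axis theorem gives I = 0.36864 + (1.6)(0.43)² = 0.66448 kg·m².
Rectangular plate: I_cm = (1/12)M(a²+b²) = (1/12)(0.61)[(0.66)² + (1.4)²] = 0.12178 kg·m²; axis through the centre, so I = 0.12178 kg·m².
Total I = 4.4692 kg·m²; total mass M = 6.41 kg.
k = √(I/M) = √(4.4692/6.41) = 0.835 m.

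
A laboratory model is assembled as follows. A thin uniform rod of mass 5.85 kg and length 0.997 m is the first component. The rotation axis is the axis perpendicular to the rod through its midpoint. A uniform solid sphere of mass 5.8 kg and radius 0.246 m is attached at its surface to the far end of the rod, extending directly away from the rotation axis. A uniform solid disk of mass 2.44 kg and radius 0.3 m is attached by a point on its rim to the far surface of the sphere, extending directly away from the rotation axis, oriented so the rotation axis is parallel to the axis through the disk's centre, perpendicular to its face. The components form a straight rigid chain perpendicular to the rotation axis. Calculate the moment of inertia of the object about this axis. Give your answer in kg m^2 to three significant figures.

8.01

Thin rod: I_cm = (1/12)ML² = (1/12)(5.85)(0.997)² = 0.48458 kg m^2; axis through the centre, so I = 0.48458 kg m^2.
Solid sphere: I_cm = (2/5)MR² = (2/5)(5.8)(0.246)² = 0.1404 kg m^2; centre at d = 0.4985 + 0.246 = 0.7445 m, so the parallel axis theorem gives I = 0.1404 + (5.8)(0.7445)² = 3.3552 kg m^2.
Solid disk: I_cm = (1/2)MR² = (1/2)(2.44)(0.3)² = 0.1098 kg m^2; centre at d = 0.4985 + 0.246 + 0.246 + 0.3 = 1.2905 m, so the parallel axis theorem gives I = 0.1098 + (2.44)(1.2905)² = 4.1734 kg m^2.
Total I = 0.48458 + 3.3552 + 4.1734 = 8.0132 kg m^2.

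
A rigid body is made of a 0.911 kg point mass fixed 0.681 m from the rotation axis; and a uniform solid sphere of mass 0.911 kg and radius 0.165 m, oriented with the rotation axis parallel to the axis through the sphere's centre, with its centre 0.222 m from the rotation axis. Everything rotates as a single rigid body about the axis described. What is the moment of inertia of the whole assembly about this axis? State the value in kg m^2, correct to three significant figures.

0.477

Point mass: I_cm = 0; centre at d = 0.681 m, so the parallel axis theorem gives I = 0 + (0.911)(0.681)² = 0.42249 kg m^2.
Solid sphere: I_cm = (2/5)MR² = (2/5)(0.911)(0.165)² = 0.0099208 kg m^2; centre at d = 0.222 m, so the parallel axis theorem gives I = 0.0099208 + (0.911)(0.222)² = 0.054819 kg m^2.
Total I = 0.42249 + 0.054819 = 0.4773 kg m^2.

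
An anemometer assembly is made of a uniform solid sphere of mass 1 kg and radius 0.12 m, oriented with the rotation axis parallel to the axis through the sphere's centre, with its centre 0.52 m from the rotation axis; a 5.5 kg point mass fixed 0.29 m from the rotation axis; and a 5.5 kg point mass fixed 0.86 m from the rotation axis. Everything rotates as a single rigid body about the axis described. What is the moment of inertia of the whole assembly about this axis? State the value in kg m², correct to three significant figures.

4.81

Solid sphere: I_cm = (2/5)MR² = (2/5)(1)(0.12)² = 0.00576 kg m²; centre at d = 0.52 m, so I = I_cm + Md² gives I = 0.00576 + (1)(0.52)² = 0.27616 kg m².
Point mass: I_cm = 0; centre at d = 0.29 m, so I = I_cm + Md² gives I = 0 + (5.5)(0.29)² = 0.46255 kg m².
Point mass: I_cm = 0; centre at d = 0.86 m, so I = I_cm + Md² gives I = 0 + (5.5)(0.86)² = 4.0678 kg m².
Total I = 0.27616 + 0.46255 + 4.0678 = 4.8065 kg m².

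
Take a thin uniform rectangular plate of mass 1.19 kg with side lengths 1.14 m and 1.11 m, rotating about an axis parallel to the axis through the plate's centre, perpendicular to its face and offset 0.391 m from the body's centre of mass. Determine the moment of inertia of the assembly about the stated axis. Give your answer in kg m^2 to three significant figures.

I_cm = (1/12)M(a²+b²) = (1/12)(1.19)[(1.14)² + (1.11)²] = 0.25106 kg m^2; centre at d = 0.391 m, so the parallel axis theorem gives I = 0.25106 + (1.19)(0.391)² = 0.43299 kg m^2.

0.433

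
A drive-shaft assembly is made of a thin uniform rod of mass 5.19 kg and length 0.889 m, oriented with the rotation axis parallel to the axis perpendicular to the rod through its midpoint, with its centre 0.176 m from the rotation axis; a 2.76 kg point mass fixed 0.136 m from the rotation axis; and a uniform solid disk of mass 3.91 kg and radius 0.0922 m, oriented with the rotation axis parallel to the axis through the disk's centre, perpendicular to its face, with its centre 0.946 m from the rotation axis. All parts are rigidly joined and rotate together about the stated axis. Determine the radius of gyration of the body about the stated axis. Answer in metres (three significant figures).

0.586

Thin rod: I_cm = (1/12)ML² = (1/12)(5.19)(0.889)² = 0.34181 kg·m²; centre at d = 0.176 m, so the parallel axis theorem gives I = 0.34181 + (5.19)(0.176)² = 0.50258 kg·m².
Point mass: I_cm = 0; centre at d = 0.136 m, so the parallel axis theorem gives I = 0 + (2.76)(0.136)² = 0.051049 kg·m².
Solid disk: I_cm = (1/2)MR² = (1/2)(3.91)(0.0922)² = 0.016619 kg·m²; centre at d = 0.946 m, so the parallel axis theorem gives I = 0.016619 + (3.91)(0.946)² = 3.5157 kg·m².
Total I = 4.0694 kg·m²; total mass M = 11.86 kg.
k = √(I/M) = √(4.0694/11.86) = 0.58576 m.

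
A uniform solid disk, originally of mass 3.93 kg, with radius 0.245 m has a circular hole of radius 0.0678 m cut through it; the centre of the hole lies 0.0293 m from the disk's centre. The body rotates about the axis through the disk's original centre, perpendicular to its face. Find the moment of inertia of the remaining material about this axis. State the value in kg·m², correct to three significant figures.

0.117

Unpierced body about its centre: I₀ = (1/2)MR² = (1/2)(3.93)(0.245)² = 0.11795 kg·m².
The removed disk has mass m = M·(r/R)² = (3.93)(0.0678/0.245)² = 0.30097 kg (same uniform areal density).
Its moment of inertia about the rotation axis (parallel-axis theorem): I_hole = (1/2)mr² + md² = (1/2)(0.30097)(0.0678)² + (0.30097)(0.0293)² = 0.00095013 kg·m².
Treating the hole as negative mass, I = I₀ − I_hole = 0.11795 − 0.00095013 = 0.117 kg·m².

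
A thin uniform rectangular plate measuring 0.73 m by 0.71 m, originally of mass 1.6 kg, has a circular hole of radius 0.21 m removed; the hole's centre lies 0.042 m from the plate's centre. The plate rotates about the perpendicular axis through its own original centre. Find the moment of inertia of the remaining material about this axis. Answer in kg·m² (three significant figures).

Unpierced body about its centre: I₀ = (1/12)M(a²+b²) = (1/12)(1.6)[(0.73)² + (0.71)²] = 0.13827 kg·m².
The removed disk has mass m = M·πr²/(ab) = (1.6)·π(0.21)²/(0.73·0.71) = 0.42769 kg (same uniform areal density).
Its moment of inertia about the rotation axis (parallel-axis theorem): I_hole = (1/2)mr² + md² = (1/2)(0.42769)(0.21)² + (0.42769)(0.042)² = 0.010185 kg·m².
Treating the hole as negative mass, I = I₀ − I_hole = 0.13827 − 0.010185 = 0.12808 kg·m².

0.128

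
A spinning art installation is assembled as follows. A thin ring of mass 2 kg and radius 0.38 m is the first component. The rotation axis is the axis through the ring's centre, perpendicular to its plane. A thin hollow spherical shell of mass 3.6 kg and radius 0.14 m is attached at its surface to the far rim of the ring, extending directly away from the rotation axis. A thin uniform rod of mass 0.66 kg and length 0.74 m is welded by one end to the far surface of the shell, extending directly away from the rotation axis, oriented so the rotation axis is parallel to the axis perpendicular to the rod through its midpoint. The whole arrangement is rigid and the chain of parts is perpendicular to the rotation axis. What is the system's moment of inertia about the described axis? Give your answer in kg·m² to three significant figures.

2.04

Thin ring: I_cm = MR² = (2)(0.38)² = 0.2888 kg·m²; axis through the centre, so I = 0.2888 kg·m².
Spherical shell: I_cm = (2/3)MR² = (2/3)(3.6)(0.14)² = 0.04704 kg·m²; centre at d = 0.38 + 0.14 = 0.52 m, so I = I_cm + Md² gives I = 0.04704 + (3.6)(0.52)² = 1.0205 kg·m².
Thin rod: I_cm = (1/12)ML² = (1/12)(0.66)(0.74)² = 0.030118 kg·m²; centre at d = 0.38 + 0.14 + 0.14 + 0.37 = 1.03 m, so I = I_cm + Md² gives I = 0.030118 + (0.66)(1.03)² = 0.73031 kg·m².
Total I = 0.2888 + 1.0205 + 0.73031 = 2.0396 kg·m².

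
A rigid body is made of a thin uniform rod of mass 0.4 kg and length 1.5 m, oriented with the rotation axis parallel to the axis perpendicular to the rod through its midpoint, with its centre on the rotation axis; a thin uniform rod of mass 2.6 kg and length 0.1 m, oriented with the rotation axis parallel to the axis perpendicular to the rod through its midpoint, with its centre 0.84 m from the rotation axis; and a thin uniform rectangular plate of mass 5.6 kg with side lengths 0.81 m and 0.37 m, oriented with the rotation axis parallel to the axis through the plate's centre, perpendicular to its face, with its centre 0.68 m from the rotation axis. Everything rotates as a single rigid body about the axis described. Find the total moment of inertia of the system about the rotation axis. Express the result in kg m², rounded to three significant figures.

4.87

Thin rod: I_cm = (1/12)ML² = (1/12)(0.4)(1.5)² = 0.075 kg m²; axis through the centre, so I = 0.075 kg m².
Thin rod: I_cm = (1/12)ML² = (1/12)(2.6)(0.1)² = 0.0021667 kg m²; centre at d = 0.84 m, so the parallel axis theorem gives I = 0.0021667 + (2.6)(0.84)² = 1.8367 kg m².
Rectangular plate: I_cm = (1/12)M(a²+b²) = (1/12)(5.6)[(0.81)² + (0.37)²] = 0.37007 kg m²; centre at d = 0.68 m, so the parallel axis theorem gives I = 0.37007 + (5.6)(0.68)² = 2.9595 kg m².
Total I = 0.075 + 1.8367 + 2.9595 = 4.8712 kg m².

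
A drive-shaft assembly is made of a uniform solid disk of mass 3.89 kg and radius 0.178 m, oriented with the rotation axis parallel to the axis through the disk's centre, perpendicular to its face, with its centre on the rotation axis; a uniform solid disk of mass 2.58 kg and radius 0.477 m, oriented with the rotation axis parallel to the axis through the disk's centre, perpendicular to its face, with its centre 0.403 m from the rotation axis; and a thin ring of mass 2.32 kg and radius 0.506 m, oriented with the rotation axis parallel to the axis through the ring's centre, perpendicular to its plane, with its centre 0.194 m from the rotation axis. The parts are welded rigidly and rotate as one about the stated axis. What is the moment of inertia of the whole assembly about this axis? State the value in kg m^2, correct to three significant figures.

Solid disk: I_cm = (1/2)MR² = (1/2)(3.89)(0.178)² = 0.061625 kg m^2; axis through the centre, so I = 0.061625 kg m^2.
Solid disk: I_cm = (1/2)MR² = (1/2)(2.58)(0.477)² = 0.29351 kg m^2; centre at d = 0.403 m, so the parallel axis theorem gives I = 0.29351 + (2.58)(0.403)² = 0.71253 kg m^2.
Thin ring: I_cm = MR² = (2.32)(0.506)² = 0.594 kg m^2; centre at d = 0.194 m, so the parallel axis theorem gives I = 0.594 + (2.32)(0.194)² = 0.68132 kg m^2.
Total I = 0.061625 + 0.71253 + 0.68132 = 1.4555 kg m^2.

1.46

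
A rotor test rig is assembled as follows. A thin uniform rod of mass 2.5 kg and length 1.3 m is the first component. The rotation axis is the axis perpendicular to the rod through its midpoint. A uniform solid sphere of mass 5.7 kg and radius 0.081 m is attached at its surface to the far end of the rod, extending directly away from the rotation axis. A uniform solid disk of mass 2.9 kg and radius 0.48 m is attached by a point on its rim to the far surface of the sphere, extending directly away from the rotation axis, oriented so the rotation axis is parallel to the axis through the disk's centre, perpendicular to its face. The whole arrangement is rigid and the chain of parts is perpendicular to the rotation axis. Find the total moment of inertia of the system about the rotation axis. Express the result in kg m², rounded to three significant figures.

Thin rod: I_cm = (1/12)ML² = (1/12)(2.5)(1.3)² = 0.35208 kg m²; axis through the centre, so I = 0.35208 kg m².
Solid sphere: I_cm = (2/5)MR² = (2/5)(5.7)(0.081)² = 0.014959 kg m²; centre at d = 0.65 + 0.081 = 0.731 m, so the parallel axis theorem gives I = 0.014959 + (5.7)(0.731)² = 3.0608 kg m².
Solid disk: I_cm = (1/2)MR² = (1/2)(2.9)(0.48)² = 0.33408 kg m²; centre at d = 0.65 + 0.081 + 0.081 + 0.48 = 1.292 m, so the parallel axis theorem gives I = 0.33408 + (2.9)(1.292)² = 5.1749 kg m².
Total I = 0.35208 + 3.0608 + 5.1749 = 8.5878 kg m².

8.59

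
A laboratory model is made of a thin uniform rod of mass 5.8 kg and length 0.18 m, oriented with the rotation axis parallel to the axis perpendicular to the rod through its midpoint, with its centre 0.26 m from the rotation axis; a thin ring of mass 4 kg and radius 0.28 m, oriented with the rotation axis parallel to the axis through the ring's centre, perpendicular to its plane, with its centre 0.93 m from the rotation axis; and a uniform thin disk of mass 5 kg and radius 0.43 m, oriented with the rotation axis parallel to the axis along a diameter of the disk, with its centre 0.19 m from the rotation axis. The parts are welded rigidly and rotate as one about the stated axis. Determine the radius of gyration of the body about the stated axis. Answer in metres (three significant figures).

0.557

Thin rod: I_cm = (1/12)ML² = (1/12)(5.8)(0.18)² = 0.01566 kg·m²; centre at d = 0.26 m, so I = I_cm + Md² gives I = 0.01566 + (5.8)(0.26)² = 0.40774 kg·m².
Thin ring: I_cm = MR² = (4)(0.28)² = 0.3136 kg·m²; centre at d = 0.93 m, so I = I_cm + Md² gives I = 0.3136 + (4)(0.93)² = 3.7732 kg·m².
Thin disk: I_cm = (1/4)MR² = (1/4)(5)(0.43)² = 0.23112 kg·m²; centre at d = 0.19 m, so I = I_cm + Md² gives I = 0.23112 + (5)(0.19)² = 0.41162 kg·m².
Total I = 4.5926 kg·m²; total mass M = 14.8 kg.
k = √(I/M) = √(4.5926/14.8) = 0.55705 m.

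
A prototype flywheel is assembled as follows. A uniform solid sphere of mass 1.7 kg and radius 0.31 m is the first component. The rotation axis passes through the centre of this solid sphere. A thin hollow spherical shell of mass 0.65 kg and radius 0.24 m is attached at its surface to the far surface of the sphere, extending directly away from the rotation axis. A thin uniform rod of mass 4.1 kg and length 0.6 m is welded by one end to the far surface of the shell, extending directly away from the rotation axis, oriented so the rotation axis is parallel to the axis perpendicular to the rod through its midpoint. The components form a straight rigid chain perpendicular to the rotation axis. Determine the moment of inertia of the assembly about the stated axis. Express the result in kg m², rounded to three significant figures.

Solid sphere: I_cm = (2/5)MR² = (2/5)(1.7)(0.31)² = 0.065348 kg m²; axis through the centre, so I = 0.065348 kg m².
Spherical shell: I_cm = (2/3)MR² = (2/3)(0.65)(0.24)² = 0.02496 kg m²; centre at d = 0.31 + 0.24 = 0.55 m, so I = I_cm + Md² gives I = 0.02496 + (0.65)(0.55)² = 0.22159 kg m².
Thin rod: I_cm = (1/12)ML² = (1/12)(4.1)(0.6)² = 0.123 kg m²; centre at d = 0.31 + 0.24 + 0.24 + 0.3 = 1.09 m, so I = I_cm + Md² gives I = 0.123 + (4.1)(1.09)² = 4.9942 kg m².
Total I = 0.065348 + 0.22159 + 4.9942 = 5.2811 kg m².

5.28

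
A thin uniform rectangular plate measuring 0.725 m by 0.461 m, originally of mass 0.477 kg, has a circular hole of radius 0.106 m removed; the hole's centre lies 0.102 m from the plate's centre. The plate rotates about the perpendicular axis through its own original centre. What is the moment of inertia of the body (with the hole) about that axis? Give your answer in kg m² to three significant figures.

Unpierced body about its centre: I₀ = (1/12)M(a²+b²) = (1/12)(0.477)[(0.725)² + (0.461)²] = 0.029341 kg m².
The removed disk has mass m = M·πr²/(ab) = (0.477)·π(0.106)²/(0.725·0.461) = 0.050378 kg (same uniform areal density).
Its moment of inertia about the rotation axis (parallel-axis theorem): I_hole = (1/2)mr² + md² = (1/2)(0.050378)(0.106)² + (0.050378)(0.102)² = 0.00080716 kg m².
Treating the hole as negative mass, I = I₀ − I_hole = 0.029341 − 0.00080716 = 0.028534 kg m².

0.0285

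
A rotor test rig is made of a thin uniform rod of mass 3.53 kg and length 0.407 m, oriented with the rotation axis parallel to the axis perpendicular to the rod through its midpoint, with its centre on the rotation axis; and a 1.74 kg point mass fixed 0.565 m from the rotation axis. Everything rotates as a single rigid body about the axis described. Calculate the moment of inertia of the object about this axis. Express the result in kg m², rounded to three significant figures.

Thin rod: I_cm = (1/12)ML² = (1/12)(3.53)(0.407)² = 0.048728 kg m²; axis through the centre, so I = 0.048728 kg m².
Point mass: I_cm = 0; centre at d = 0.565 m, so I = I_cm + Md² gives I = 0 + (1.74)(0.565)² = 0.55545 kg m².
Total I = 0.048728 + 0.55545 = 0.60418 kg m².

0.604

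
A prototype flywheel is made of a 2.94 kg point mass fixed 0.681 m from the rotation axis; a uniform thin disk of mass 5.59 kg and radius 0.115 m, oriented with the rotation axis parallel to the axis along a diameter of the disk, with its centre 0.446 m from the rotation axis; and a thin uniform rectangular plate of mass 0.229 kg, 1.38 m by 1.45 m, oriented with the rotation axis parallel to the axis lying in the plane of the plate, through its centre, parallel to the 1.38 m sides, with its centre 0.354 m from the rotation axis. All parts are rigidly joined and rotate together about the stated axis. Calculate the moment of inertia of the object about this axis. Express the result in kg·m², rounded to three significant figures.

2.56

Point mass: I_cm = 0; centre at d = 0.681 m, so I = I_cm + Md² gives I = 0 + (2.94)(0.681)² = 1.3635 kg·m².
Thin disk: I_cm = (1/4)MR² = (1/4)(5.59)(0.115)² = 0.018482 kg·m²; centre at d = 0.446 m, so I = I_cm + Md² gives I = 0.018482 + (5.59)(0.446)² = 1.1304 kg·m².
Rectangular plate: I_cm = (1/12)Mb² = (1/12)(0.229)(1.45)² = 0.040123 kg·m²; centre at d = 0.354 m, so I = I_cm + Md² gives I = 0.040123 + (0.229)(0.354)² = 0.06882 kg·m².
Total I = 1.3635 + 1.1304 + 0.06882 = 2.5627 kg·m².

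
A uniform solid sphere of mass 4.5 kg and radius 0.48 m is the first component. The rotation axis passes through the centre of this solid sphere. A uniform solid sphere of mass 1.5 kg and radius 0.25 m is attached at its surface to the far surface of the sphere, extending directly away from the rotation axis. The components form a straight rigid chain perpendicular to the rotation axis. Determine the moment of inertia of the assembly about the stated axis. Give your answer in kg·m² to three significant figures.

Solid sphere: I_cm = (2/5)MR² = (2/5)(4.5)(0.48)² = 0.41472 kg·m²; axis through the centre, so I = 0.41472 kg·m².
Solid sphere: I_cm = (2/5)MR² = (2/5)(1.5)(0.25)² = 0.0375 kg·m²; centre at d = 0.48 + 0.25 = 0.73 m, so I = I_cm + Md² gives I = 0.0375 + (1.5)(0.73)² = 0.83685 kg·m².
Total I = 0.41472 + 0.83685 = 1.2516 kg·m².

1.25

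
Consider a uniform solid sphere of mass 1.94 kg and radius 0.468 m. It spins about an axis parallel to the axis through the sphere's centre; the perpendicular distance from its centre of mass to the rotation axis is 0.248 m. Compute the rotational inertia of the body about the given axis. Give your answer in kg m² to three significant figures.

I_cm = (2/5)MR² = (2/5)(1.94)(0.468)² = 0.16996 kg m²; centre at d = 0.248 m, so the parallel axis theorem gives I = 0.16996 + (1.94)(0.248)² = 0.28928 kg m².

0.289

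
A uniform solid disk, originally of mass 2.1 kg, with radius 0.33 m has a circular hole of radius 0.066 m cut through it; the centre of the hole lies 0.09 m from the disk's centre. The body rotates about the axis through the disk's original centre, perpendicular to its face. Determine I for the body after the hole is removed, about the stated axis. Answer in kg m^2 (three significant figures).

0.113

Unpierced body about its centre: I₀ = (1/2)MR² = (1/2)(2.1)(0.33)² = 0.11435 kg m^2.
The removed disk has mass m = M·(r/R)² = (2.1)(0.066/0.33)² = 0.084 kg (same uniform areal density).
Its moment of inertia about the rotation axis (parallel-axis theorem): I_hole = (1/2)mr² + md² = (1/2)(0.084)(0.066)² + (0.084)(0.09)² = 0.00086335 kg m^2.
Treating the hole as negative mass, I = I₀ − I_hole = 0.11435 − 0.00086335 = 0.11348 kg m^2.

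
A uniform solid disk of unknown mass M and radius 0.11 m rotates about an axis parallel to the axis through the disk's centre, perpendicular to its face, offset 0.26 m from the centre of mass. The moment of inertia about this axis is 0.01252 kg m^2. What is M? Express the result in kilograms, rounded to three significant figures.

I = I_cm + Md² = (1/2)MR² + Md² = M·[0.5·(0.11)² + (0.26)²] = M·0.07365.
So M = 0.01252 / 0.07365 = 0.16999 kg.

0.170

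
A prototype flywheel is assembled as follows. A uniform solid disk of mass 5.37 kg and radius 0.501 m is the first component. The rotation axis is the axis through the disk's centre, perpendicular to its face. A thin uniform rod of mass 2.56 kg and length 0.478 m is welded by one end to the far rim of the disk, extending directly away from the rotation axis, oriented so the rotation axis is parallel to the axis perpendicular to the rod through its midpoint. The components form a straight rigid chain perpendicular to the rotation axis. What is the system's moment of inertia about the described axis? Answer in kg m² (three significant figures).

Solid disk: I_cm = (1/2)MR² = (1/2)(5.37)(0.501)² = 0.67394 kg m²; axis through the centre, so I = 0.67394 kg m².
Thin rod: I_cm = (1/12)ML² = (1/12)(2.56)(0.478)² = 0.048743 kg m²; centre at d = 0.501 + 0.239 = 0.74 m, so I = I_cm + Md² gives I = 0.048743 + (2.56)(0.74)² = 1.4506 kg m².
Total I = 0.67394 + 1.4506 = 2.1245 kg m².

2.12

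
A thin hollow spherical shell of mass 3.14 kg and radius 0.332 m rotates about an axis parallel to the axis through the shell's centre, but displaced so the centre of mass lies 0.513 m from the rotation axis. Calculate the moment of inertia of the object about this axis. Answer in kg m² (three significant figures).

I_cm = (2/3)MR² = (2/3)(3.14)(0.332)² = 0.23074 kg m²; centre at d = 0.513 m, so I = I_cm + Md² gives I = 0.23074 + (3.14)(0.513)² = 1.0571 kg m².

1.06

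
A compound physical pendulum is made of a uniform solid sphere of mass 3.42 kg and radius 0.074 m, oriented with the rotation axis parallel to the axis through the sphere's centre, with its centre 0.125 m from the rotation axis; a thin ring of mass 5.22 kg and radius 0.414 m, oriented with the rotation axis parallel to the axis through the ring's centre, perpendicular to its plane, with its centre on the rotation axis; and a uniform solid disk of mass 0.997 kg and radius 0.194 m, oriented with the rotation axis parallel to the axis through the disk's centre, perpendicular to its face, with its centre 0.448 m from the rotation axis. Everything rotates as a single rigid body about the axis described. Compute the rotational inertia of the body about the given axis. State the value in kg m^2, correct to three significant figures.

1.17

Solid sphere: I_cm = (2/5)MR² = (2/5)(3.42)(0.074)² = 0.0074912 kg m^2; centre at d = 0.125 m, so the parallel axis theorem gives I = 0.0074912 + (3.42)(0.125)² = 0.060929 kg m^2.
Thin ring: I_cm = MR² = (5.22)(0.414)² = 0.89469 kg m^2; axis through the centre, so I = 0.89469 kg m^2.
Solid disk: I_cm = (1/2)MR² = (1/2)(0.997)(0.194)² = 0.018762 kg m^2; centre at d = 0.448 m, so the parallel axis theorem gives I = 0.018762 + (0.997)(0.448)² = 0.21886 kg m^2.
Total I = 0.060929 + 0.89469 + 0.21886 = 1.1745 kg m^2.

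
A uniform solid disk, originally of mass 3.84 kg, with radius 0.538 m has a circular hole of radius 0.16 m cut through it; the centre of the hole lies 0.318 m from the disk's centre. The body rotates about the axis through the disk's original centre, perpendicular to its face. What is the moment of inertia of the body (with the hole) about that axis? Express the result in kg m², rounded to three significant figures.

Unpierced body about its centre: I₀ = (1/2)MR² = (1/2)(3.84)(0.538)² = 0.55573 kg m².
The removed disk has mass m = M·(r/R)² = (3.84)(0.16/0.538)² = 0.33963 kg (same uniform areal density).
Its moment of inertia about the rotation axis (parallel-axis theorem): I_hole = (1/2)mr² + md² = (1/2)(0.33963)(0.16)² + (0.33963)(0.318)² = 0.038692 kg m².
Treating the hole as negative mass, I = I₀ − I_hole = 0.55573 − 0.038692 = 0.51704 kg m².

0.517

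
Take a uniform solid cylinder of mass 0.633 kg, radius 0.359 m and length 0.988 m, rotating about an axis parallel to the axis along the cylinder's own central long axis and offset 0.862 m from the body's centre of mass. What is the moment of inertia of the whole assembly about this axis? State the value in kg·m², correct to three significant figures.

I_cm = (1/2)MR² = (1/2)(0.633)(0.359)² = 0.040791 kg·m²; centre at d = 0.862 m, so I = I_cm + Md² gives I = 0.040791 + (0.633)(0.862)² = 0.51114 kg·m².

0.511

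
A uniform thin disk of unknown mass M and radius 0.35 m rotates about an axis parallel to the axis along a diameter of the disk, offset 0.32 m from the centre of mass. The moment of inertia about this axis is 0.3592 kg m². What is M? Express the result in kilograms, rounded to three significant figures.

I = I_cm + Md² = (1/4)MR² + Md² = M·[0.25·(0.35)² + (0.32)²] = M·0.13303.
So M = 0.3592 / 0.13303 = 2.7002 kg.

2.70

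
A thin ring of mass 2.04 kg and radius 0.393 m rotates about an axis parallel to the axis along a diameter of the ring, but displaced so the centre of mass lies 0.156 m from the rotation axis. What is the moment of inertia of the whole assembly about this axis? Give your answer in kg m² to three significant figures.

I_cm = (1/2)MR² = (1/2)(2.04)(0.393)² = 0.15754 kg m²; centre at d = 0.156 m, so I = I_cm + Md² gives I = 0.15754 + (2.04)(0.156)² = 0.20718 kg m².

0.207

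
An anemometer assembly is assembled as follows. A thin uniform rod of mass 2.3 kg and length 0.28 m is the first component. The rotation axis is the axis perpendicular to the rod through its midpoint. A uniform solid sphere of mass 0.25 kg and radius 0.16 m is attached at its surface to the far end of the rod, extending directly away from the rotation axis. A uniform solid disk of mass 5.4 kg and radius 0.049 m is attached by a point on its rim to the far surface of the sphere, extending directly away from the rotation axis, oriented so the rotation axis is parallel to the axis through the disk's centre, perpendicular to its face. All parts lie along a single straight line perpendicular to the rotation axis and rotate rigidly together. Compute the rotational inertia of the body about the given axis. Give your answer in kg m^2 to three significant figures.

Thin rod: I_cm = (1/12)ML² = (1/12)(2.3)(0.28)² = 0.015027 kg m^2; axis through the centre, so I = 0.015027 kg m^2.
Solid sphere: I_cm = (2/5)MR² = (2/5)(0.25)(0.16)² = 0.00256 kg m^2; centre at d = 0.14 + 0.16 = 0.3 m, so I = I_cm + Md² gives I = 0.00256 + (0.25)(0.3)² = 0.02506 kg m^2.
Solid disk: I_cm = (1/2)MR² = (1/2)(5.4)(0.049)² = 0.0064827 kg m^2; centre at d = 0.14 + 0.16 + 0.16 + 0.049 = 0.509 m, so I = I_cm + Md² gives I = 0.0064827 + (5.4)(0.509)² = 1.4055 kg m^2.
Total I = 0.015027 + 0.02506 + 1.4055 = 1.4456 kg m^2.

1.45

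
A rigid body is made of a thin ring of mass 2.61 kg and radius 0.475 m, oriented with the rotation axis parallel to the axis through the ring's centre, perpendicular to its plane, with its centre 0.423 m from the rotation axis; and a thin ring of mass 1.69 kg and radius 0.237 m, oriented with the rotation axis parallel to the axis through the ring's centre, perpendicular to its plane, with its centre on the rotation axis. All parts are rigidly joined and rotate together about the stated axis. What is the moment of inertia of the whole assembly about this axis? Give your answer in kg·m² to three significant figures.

Thin ring: I_cm = MR² = (2.61)(0.475)² = 0.58888 kg·m²; centre at d = 0.423 m, so I = I_cm + Md² gives I = 0.58888 + (2.61)(0.423)² = 1.0559 kg·m².
Thin ring: I_cm = MR² = (1.69)(0.237)² = 0.094926 kg·m²; axis through the centre, so I = 0.094926 kg·m².
Total I = 1.0559 + 0.094926 = 1.1508 kg·m².

1.15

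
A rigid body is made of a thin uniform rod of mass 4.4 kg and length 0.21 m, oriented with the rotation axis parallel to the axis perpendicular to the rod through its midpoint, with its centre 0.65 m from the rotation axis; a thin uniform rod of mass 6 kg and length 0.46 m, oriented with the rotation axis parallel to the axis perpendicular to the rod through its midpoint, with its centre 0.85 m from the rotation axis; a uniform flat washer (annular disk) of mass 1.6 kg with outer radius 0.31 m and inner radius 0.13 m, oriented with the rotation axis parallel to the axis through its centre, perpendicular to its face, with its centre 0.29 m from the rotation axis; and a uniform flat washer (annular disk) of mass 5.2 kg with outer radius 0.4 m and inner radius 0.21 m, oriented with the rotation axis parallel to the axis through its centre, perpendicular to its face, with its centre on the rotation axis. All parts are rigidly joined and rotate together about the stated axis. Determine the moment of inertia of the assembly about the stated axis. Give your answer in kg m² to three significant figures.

7.07

Thin rod: I_cm = (1/12)ML² = (1/12)(4.4)(0.21)² = 0.01617 kg m²; centre at d = 0.65 m, so I = I_cm + Md² gives I = 0.01617 + (4.4)(0.65)² = 1.8752 kg m².
Thin rod: I_cm = (1/12)ML² = (1/12)(6)(0.46)² = 0.1058 kg m²; centre at d = 0.85 m, so I = I_cm + Md² gives I = 0.1058 + (6)(0.85)² = 4.4408 kg m².
Annular disk: I_cm = (1/2)M(R²+r²) = (1/2)(1.6)[(0.31)² + (0.13)²] = 0.0904 kg m²; centre at d = 0.29 m, so I = I_cm + Md² gives I = 0.0904 + (1.6)(0.29)² = 0.22496 kg m².
Annular disk: I_cm = (1/2)M(R²+r²) = (1/2)(5.2)[(0.4)² + (0.21)²] = 0.53066 kg m²; axis through the centre, so I = 0.53066 kg m².
Total I = 1.8752 + 4.4408 + 0.22496 + 0.53066 = 7.0716 kg m².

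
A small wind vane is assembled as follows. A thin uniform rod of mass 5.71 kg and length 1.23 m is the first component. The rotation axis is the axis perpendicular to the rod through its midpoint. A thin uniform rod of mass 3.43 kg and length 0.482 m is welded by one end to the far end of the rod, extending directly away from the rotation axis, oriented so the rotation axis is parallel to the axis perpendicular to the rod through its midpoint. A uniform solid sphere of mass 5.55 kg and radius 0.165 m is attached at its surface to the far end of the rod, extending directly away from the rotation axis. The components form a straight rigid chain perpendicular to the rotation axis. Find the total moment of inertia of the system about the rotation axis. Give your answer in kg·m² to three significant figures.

12.2

Thin rod: I_cm = (1/12)ML² = (1/12)(5.71)(1.23)² = 0.71989 kg·m²; axis through the centre, so I = 0.71989 kg·m².
Thin rod: I_cm = (1/12)ML² = (1/12)(3.43)(0.482)² = 0.066406 kg·m²; centre at d = 0.615 + 0.241 = 0.856 m, so the parallel axis theorem gives I = 0.066406 + (3.43)(0.856)² = 2.5797 kg·m².
Solid sphere: I_cm = (2/5)MR² = (2/5)(5.55)(0.165)² = 0.06044 kg·m²; centre at d = 0.615 + 0.241 + 0.241 + 0.165 = 1.262 m, so the parallel axis theorem gives I = 0.06044 + (5.55)(1.262)² = 8.8996 kg·m².
Total I = 0.71989 + 2.5797 + 8.8996 = 12.199 kg·m².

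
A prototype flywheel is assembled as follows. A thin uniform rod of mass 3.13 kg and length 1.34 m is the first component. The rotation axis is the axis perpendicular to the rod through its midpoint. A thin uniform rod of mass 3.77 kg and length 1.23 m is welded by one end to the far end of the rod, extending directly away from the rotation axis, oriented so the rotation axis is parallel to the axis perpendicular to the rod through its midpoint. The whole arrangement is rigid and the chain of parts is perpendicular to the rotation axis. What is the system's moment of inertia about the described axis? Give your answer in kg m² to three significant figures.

7.17

Thin rod: I_cm = (1/12)ML² = (1/12)(3.13)(1.34)² = 0.46835 kg m²; axis through the centre, so I = 0.46835 kg m².
Thin rod: I_cm = (1/12)ML² = (1/12)(3.77)(1.23)² = 0.4753 kg m²; centre at d = 0.67 + 0.615 = 1.285 m, so I = I_cm + Md² gives I = 0.4753 + (3.77)(1.285)² = 6.7004 kg m².
Total I = 0.46835 + 6.7004 = 7.1688 kg m².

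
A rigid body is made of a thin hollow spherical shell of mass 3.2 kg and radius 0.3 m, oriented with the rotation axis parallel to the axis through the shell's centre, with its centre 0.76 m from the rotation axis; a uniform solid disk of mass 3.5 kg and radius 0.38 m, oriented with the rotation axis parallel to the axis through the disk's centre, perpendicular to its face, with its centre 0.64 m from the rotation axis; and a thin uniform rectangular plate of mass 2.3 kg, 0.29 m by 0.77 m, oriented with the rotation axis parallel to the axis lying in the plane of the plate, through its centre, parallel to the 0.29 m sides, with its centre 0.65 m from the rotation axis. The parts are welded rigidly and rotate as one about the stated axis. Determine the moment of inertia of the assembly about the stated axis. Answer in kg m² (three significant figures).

Spherical shell: I_cm = (2/3)MR² = (2/3)(3.2)(0.3)² = 0.192 kg m²; centre at d = 0.76 m, so I = I_cm + Md² gives I = 0.192 + (3.2)(0.76)² = 2.0403 kg m².
Solid disk: I_cm = (1/2)MR² = (1/2)(3.5)(0.38)² = 0.2527 kg m²; centre at d = 0.64 m, so I = I_cm + Md² gives I = 0.2527 + (3.5)(0.64)² = 1.6863 kg m².
Rectangular plate: I_cm = (1/12)Mb² = (1/12)(2.3)(0.77)² = 0.11364 kg m²; centre at d = 0.65 m, so I = I_cm + Md² gives I = 0.11364 + (2.3)(0.65)² = 1.0854 kg m².
Total I = 2.0403 + 1.6863 + 1.0854 = 4.812 kg m².

4.81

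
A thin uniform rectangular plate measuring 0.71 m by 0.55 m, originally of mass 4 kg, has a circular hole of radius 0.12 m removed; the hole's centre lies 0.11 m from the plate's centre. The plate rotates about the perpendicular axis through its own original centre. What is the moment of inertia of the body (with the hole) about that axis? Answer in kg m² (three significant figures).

0.260

Unpierced body about its centre: I₀ = (1/12)M(a²+b²) = (1/12)(4)[(0.71)² + (0.55)²] = 0.26887 kg m².
The removed disk has mass m = M·πr²/(ab) = (4)·π(0.12)²/(0.71·0.55) = 0.46339 kg (same uniform areal density).
Its moment of inertia about the rotation axis (parallel-axis theorem): I_hole = (1/2)mr² + md² = (1/2)(0.46339)(0.12)² + (0.46339)(0.11)² = 0.0089435 kg m².
Treating the hole as negative mass, I = I₀ − I_hole = 0.26887 − 0.0089435 = 0.25992 kg m².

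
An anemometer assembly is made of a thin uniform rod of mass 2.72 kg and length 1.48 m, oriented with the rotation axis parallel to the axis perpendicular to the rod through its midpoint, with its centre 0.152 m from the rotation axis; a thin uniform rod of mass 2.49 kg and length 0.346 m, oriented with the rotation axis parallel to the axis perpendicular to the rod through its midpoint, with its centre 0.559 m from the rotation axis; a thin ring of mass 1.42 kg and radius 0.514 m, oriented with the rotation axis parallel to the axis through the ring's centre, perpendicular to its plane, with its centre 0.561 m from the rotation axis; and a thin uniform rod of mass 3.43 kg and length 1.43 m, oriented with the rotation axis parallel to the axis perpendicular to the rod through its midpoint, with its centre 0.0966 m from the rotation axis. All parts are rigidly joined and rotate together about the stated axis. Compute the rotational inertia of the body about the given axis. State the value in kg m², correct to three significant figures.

Thin rod: I_cm = (1/12)ML² = (1/12)(2.72)(1.48)² = 0.49649 kg m²; centre at d = 0.152 m, so the parallel axis theorem gives I = 0.49649 + (2.72)(0.152)² = 0.55933 kg m².
Thin rod: I_cm = (1/12)ML² = (1/12)(2.49)(0.346)² = 0.024841 kg m²; centre at d = 0.559 m, so the parallel axis theorem gives I = 0.024841 + (2.49)(0.559)² = 0.80292 kg m².
Thin ring: I_cm = MR² = (1.42)(0.514)² = 0.37516 kg m²; centre at d = 0.561 m, so the parallel axis theorem gives I = 0.37516 + (1.42)(0.561)² = 0.82206 kg m².
Thin rod: I_cm = (1/12)ML² = (1/12)(3.43)(1.43)² = 0.5845 kg m²; centre at d = 0.0966 m, so the parallel axis theorem gives I = 0.5845 + (3.43)(0.0966)² = 0.61651 kg m².
Total I = 0.55933 + 0.80292 + 0.82206 + 0.61651 = 2.8008 kg m².

2.80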